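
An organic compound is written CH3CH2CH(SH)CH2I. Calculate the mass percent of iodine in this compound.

58.73%

Element totals:
  C: 4
  H: 9
  I: 1
  S: 1
Molecular formula: C4H9IS.
Molar mass = 216.080 g/mol.
Mass from I: 1 × 126.904 = 126.904 g/mol.
%I = 126.904 / 216.080 × 100 = 58.73%.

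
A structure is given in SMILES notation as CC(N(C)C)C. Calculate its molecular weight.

Atom tally by fragment:
  CH3 → C:1 H:3
  CH(N(CH3)2) → C:3 H:7 N:1
  CH3 → C:1 H:3
Element totals:
  C: 5
  H: 13
  N: 1
Molecular formula: C5H13N.
  M = 5(12.011) + 13(1.008) + 14.007
    = 60.055 + 13.104 + 14.007 = 87.166

87.17 g/mol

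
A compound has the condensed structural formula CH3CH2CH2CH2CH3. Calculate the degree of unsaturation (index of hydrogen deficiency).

Atom tally by fragment:
  CH3 → C:1 H:3
  CH2 → C:1 H:2
  CH2 → C:1 H:2
  CH2 → C:1 H:2
  CH3 → C:1 H:3
Element totals:
  C: 5
  H: 12
Molecular formula: C5H12.
DoU = (2C + 2 + N − H − X) / 2 = (2·5 + 2 + 0 − 12 − 0) / 2 = 0.

0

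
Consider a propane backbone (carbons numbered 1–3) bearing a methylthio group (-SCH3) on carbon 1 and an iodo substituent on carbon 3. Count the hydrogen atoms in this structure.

9

Atom tally by fragment:
  CH3SCH2 → C:2 H:5 S:1
  CH2 → C:1 H:2
  CH2I → C:1 H:2 I:1
Element totals:
  C: 4
  H: 9
  I: 1
  S: 1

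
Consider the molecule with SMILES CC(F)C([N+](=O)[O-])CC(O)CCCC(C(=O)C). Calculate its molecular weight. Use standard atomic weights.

Atom tally by fragment:
  CH3 → C:1 H:3
  CH(F) → C:1 H:1 F:1
  CH(NO2) → C:1 H:1 N:1 O:2
  CH2 → C:1 H:2
  CH(OH) → C:1 H:2 O:1
  CH2 → C:1 H:2
  CH2 → C:1 H:2
  CH2 → C:1 H:2
  CH2COCH3 → C:3 H:5 O:1
Element totals:
  C: 11
  H: 20
  F: 1
  N: 1
  O: 4
Molecular formula: C11H20FNO4.
  M = 11(12.011) + 20(1.008) + 18.998 + 14.007 + 4(15.999)
    = 132.121 + 20.160 + 18.998 + 14.007 + 63.996 = 249.282

249.28 g/mol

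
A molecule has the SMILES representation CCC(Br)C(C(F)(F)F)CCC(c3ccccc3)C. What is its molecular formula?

Atom tally by fragment:
  CH3 → C:1 H:3
  CH2 → C:1 H:2
  CH(Br) → C:1 H:1 Br:1
  CH(CF3) → C:2 H:1 F:3
  CH2 → C:1 H:2
  CH2 → C:1 H:2
  CH(C6H5) → C:7 H:6
  CH3 → C:1 H:3
Element totals:
  C: 15
  H: 20
  Br: 1
  F: 3

C15H20BrF3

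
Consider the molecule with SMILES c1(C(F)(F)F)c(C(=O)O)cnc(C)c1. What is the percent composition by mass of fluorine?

27.78%

Atom tally by fragment:
  pyridine ring core → C:5 H:5 N:1
  (− 3 ring H displaced by substituents)
  + CF3 → C:1 F:3
  + COOH → C:1 H:1 O:2
  + CH3 → C:1 H:3
Element totals:
  C: 8
  H: 6
  F: 3
  N: 1
  O: 2
Molecular formula: C8H6F3NO2.
Molar mass = 205.135 g/mol.
Mass from F: 3 × 18.998 = 56.994 g/mol.
%F = 56.994 / 205.135 × 100 = 27.78%.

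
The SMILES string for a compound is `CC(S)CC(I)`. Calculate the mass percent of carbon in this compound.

Atom tally by fragment:
  CH3 → C:1 H:3
  CH(SH) → C:1 H:2 S:1
  CH2 → C:1 H:2
  CH2I → C:1 H:2 I:1
Element totals:
  C: 4
  H: 9
  I: 1
  S: 1
Molecular formula: C4H9IS.
Molar mass = 216.080 g/mol.
Mass from C: 4 × 12.011 = 48.044 g/mol.
%C = 48.044 / 216.080 × 100 = 22.23%.

22.23%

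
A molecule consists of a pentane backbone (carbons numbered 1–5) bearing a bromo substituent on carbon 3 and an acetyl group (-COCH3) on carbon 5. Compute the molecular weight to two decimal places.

193.08 g/mol

Atom tally by fragment:
  CH3 → C:1 H:3
  CH2 → C:1 H:2
  CH(Br) → C:1 H:1 Br:1
  CH2 → C:1 H:2
  CH2COCH3 → C:3 H:5 O:1
Element totals:
  C: 7
  H: 13
  Br: 1
  O: 1
Molecular formula: C7H13BrO.
  M = 7(12.011) + 13(1.008) + 79.904 + 15.999
    = 84.077 + 13.104 + 79.904 + 15.999 = 193.084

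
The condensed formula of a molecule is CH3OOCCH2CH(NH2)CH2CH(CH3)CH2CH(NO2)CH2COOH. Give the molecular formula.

Element totals:
  C: 11
  H: 20
  N: 2
  O: 6

C11H20N2O6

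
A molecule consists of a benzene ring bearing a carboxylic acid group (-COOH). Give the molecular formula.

C7H6O2

Atom tally by fragment:
  benzene ring core → C:6 H:6
  (− 1 ring H displaced by substituents)
  + COOH → C:1 H:1 O:2
Element totals:
  C: 7
  H: 6
  O: 2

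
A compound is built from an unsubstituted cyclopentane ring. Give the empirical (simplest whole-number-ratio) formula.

Atom tally by fragment:
  cyclopentane ring core → C:5 H:10
Element totals:
  C: 5
  H: 10
Molecular formula: C5H10.
gcd of subscripts = 5; dividing each by 5:
  C: 5/5 = 1
  H: 10/5 = 2

CH2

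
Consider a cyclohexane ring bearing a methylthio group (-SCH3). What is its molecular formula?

C7H14S

Atom tally by fragment:
  cyclohexane ring core → C:6 H:12
  (− 1 ring H displaced by substituents)
  + SCH3 → C:1 H:3 S:1
Element totals:
  C: 7
  H: 14
  S: 1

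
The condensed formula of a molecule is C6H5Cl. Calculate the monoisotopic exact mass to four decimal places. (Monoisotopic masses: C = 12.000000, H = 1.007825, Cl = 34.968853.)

112.0080

Element totals:
  C: 6
  H: 5
  Cl: 1
Molecular formula: C6H5Cl.
  M = 6(12.0) + 5(1.007825) + 34.968853
    = 72.000000 + 5.039125 + 34.968853 = 112.007978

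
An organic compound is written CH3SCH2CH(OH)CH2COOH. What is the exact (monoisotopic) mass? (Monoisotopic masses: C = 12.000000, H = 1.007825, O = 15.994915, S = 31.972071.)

150.0351

Atom tally by fragment:
  CH3SCH2 → C:2 H:5 S:1
  CH(OH) → C:1 H:2 O:1
  CH2COOH → C:2 H:3 O:2
Element totals:
  C: 5
  H: 10
  O: 3
  S: 1
Molecular formula: C5H10O3S.
  M = 5(12.0) + 10(1.007825) + 3(15.994915) + 31.972071
    = 60.000000 + 10.078250 + 47.984745 + 31.972071 = 150.035066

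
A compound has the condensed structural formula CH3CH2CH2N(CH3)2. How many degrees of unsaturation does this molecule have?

0

Atom tally by fragment:
  CH3 → C:1 H:3
  CH2 → C:1 H:2
  CH2N(CH3)2 → C:3 H:8 N:1
Element totals:
  C: 5
  H: 13
  N: 1
Molecular formula: C5H13N.
DoU = (2C + 2 + N − H − X) / 2 = (2·5 + 2 + 1 − 13 − 0) / 2 = 0.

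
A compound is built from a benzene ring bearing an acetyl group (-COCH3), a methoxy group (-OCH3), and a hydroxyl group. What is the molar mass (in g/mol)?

Atom tally by fragment:
  benzene ring core → C:6 H:6
  (− 3 ring H displaced by substituents)
  + COCH3 → C:2 H:3 O:1
  + OCH3 → C:1 H:3 O:1
  + OH → O:1 H:1
Element totals:
  C: 9
  H: 10
  O: 3
Molecular formula: C9H10O3.
  M = 9(12.011) + 10(1.008) + 3(15.999)
    = 108.099 + 10.080 + 47.997 = 166.176

166.18 g/mol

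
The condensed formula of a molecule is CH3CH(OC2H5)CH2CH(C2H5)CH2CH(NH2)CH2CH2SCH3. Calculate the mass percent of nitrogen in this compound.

5.66%

Element totals:
  C: 13
  H: 29
  N: 1
  O: 1
  S: 1
Molecular formula: C13H29NOS.
Molar mass = 247.441 g/mol.
Mass from N: 1 × 14.007 = 14.007 g/mol.
%N = 14.007 / 247.441 × 100 = 5.66%.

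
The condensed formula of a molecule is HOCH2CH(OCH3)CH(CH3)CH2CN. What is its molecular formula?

C7H13NO2

Atom tally by fragment:
  HOCH2 → C:1 H:3 O:1
  CH(OCH3) → C:2 H:4 O:1
  CH(CH3) → C:2 H:4
  CH2CN → C:2 H:2 N:1
Element totals:
  C: 7
  H: 13
  N: 1
  O: 2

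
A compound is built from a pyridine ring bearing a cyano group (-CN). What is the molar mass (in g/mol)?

104.11 g/mol

Atom tally by fragment:
  pyridine ring core → C:5 H:5 N:1
  (− 1 ring H displaced by substituents)
  + CN → C:1 N:1
Element totals:
  C: 6
  H: 4
  N: 2
Molecular formula: C6H4N2.
  M = 6(12.011) + 4(1.008) + 2(14.007)
    = 72.066 + 4.032 + 28.014 = 104.112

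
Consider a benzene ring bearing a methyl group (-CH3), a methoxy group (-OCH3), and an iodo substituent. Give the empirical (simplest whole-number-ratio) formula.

Atom tally by fragment:
  benzene ring core → C:6 H:6
  (− 3 ring H displaced by substituents)
  + CH3 → C:1 H:3
  + OCH3 → C:1 H:3 O:1
  + I → I:1
Element totals:
  C: 8
  H: 9
  I: 1
  O: 1
Molecular formula: C8H9IO.
gcd of subscripts (8, 9, 1, 1) = 1, so the empirical formula equals the molecular formula.

C8H9IO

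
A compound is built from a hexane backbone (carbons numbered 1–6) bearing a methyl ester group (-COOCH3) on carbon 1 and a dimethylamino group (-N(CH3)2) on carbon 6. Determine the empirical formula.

C10H21NO2

Atom tally by fragment:
  CH3OOCCH2 → C:3 H:5 O:2
  CH2 → C:1 H:2
  CH2 → C:1 H:2
  CH2 → C:1 H:2
  CH2 → C:1 H:2
  CH2N(CH3)2 → C:3 H:8 N:1
Element totals:
  C: 10
  H: 21
  N: 1
  O: 2
Molecular formula: C10H21NO2.
gcd of subscripts (10, 21, 1, 2) = 1, so the empirical formula equals the molecular formula.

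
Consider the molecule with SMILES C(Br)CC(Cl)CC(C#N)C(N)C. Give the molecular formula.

Atom tally by fragment:
  BrCH2 → C:1 H:2 Br:1
  CH2 → C:1 H:2
  CH(Cl) → C:1 H:1 Cl:1
  CH2 → C:1 H:2
  CH(CN) → C:2 H:1 N:1
  CH(NH2) → C:1 H:3 N:1
  CH3 → C:1 H:3
Element totals:
  C: 8
  H: 14
  Br: 1
  Cl: 1
  N: 2

C8H14BrClN2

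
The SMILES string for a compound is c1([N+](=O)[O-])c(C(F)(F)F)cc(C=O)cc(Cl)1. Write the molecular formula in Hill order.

C8H3ClF3NO3

Atom tally by fragment:
  benzene ring core → C:6 H:6
  (− 4 ring H displaced by substituents)
  + NO2 → N:1 O:2
  + CF3 → C:1 F:3
  + CHO → C:1 H:1 O:1
  + Cl → Cl:1
Element totals:
  C: 8
  H: 3
  Cl: 1
  F: 3
  N: 1
  O: 3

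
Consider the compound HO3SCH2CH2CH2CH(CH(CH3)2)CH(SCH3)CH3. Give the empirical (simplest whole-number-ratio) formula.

C10H22O3S2

Atom tally by fragment:
  HO3SCH2 → C:1 H:3 S:1 O:3
  CH2 → C:1 H:2
  CH2 → C:1 H:2
  CH(CH(CH3)2) → C:4 H:8
  CH(SCH3) → C:2 H:4 S:1
  CH3 → C:1 H:3
Element totals:
  C: 10
  H: 22
  O: 3
  S: 2
Molecular formula: C10H22O3S2.
gcd of subscripts (10, 22, 3, 2) = 1, so the empirical formula equals the molecular formula.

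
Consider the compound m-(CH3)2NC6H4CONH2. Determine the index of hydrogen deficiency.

Element totals:
  C: 9
  H: 12
  N: 2
  O: 1
Molecular formula: C9H12N2O.
DoU = (2C + 2 + N − H − X) / 2 = (2·9 + 2 + 2 − 12 − 0) / 2 = 5.

5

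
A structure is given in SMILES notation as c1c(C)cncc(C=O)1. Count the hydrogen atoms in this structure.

Atom tally by fragment:
  pyridine ring core → C:5 H:5 N:1
  (− 2 ring H displaced by substituents)
  + CH3 → C:1 H:3
  + CHO → C:1 H:1 O:1
Element totals:
  C: 7
  H: 7
  N: 1
  O: 1

7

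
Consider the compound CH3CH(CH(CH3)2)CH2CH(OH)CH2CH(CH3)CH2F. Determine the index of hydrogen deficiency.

Element totals:
  C: 11
  H: 23
  F: 1
  O: 1
Molecular formula: C11H23FO.
DoU = (2C + 2 + N − H − X) / 2 = (2·11 + 2 + 0 − 23 − 1) / 2 = 0.

0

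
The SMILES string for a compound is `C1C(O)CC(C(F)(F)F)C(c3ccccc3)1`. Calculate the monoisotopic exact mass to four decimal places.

Atom tally by fragment:
  cyclopentane ring core → C:5 H:10
  (− 3 ring H displaced by substituents)
  + OH → O:1 H:1
  + CF3 → C:1 F:3
  + C6H5 → C:6 H:5
Element totals:
  C: 12
  H: 13
  F: 3
  O: 1
Molecular formula: C12H13F3O.
  M = 12(12.0) + 13(1.007825) + 3(18.998403) + 15.994915
    = 144.000000 + 13.101725 + 56.995209 + 15.994915 = 230.091849

230.0918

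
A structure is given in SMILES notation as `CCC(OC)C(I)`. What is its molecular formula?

Atom tally by fragment:
  CH3 → C:1 H:3
  CH2 → C:1 H:2
  CH(OCH3) → C:2 H:4 O:1
  CH2I → C:1 H:2 I:1
Element totals:
  C: 5
  H: 11
  I: 1
  O: 1

C5H11IO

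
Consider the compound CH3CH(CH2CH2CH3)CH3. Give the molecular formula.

Element totals:
  C: 6
  H: 14

C6H14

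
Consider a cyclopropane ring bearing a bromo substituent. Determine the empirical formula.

C3H5Br

Atom tally by fragment:
  cyclopropane ring core → C:3 H:6
  (− 1 ring H displaced by substituents)
  + Br → Br:1
Element totals:
  C: 3
  H: 5
  Br: 1
Molecular formula: C3H5Br.
gcd of subscripts (1, 3, 5) = 1, so the empirical formula equals the molecular formula.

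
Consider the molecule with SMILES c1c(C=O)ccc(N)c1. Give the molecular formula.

Atom tally by fragment:
  benzene ring core → C:6 H:6
  (− 2 ring H displaced by substituents)
  + CHO → C:1 H:1 O:1
  + NH2 → N:1 H:2
Element totals:
  C: 7
  H: 7
  N: 1
  O: 1

C7H7NO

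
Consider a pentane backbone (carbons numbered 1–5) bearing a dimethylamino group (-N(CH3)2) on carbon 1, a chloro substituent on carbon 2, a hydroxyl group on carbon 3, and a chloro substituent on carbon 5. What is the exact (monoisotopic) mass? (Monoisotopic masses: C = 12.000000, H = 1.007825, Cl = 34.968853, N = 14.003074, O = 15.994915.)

199.0531

Atom tally by fragment:
  (CH3)2NCH2 → C:3 H:8 N:1
  CH(Cl) → C:1 H:1 Cl:1
  CH(OH) → C:1 H:2 O:1
  CH2 → C:1 H:2
  CH2Cl → C:1 H:2 Cl:1
Element totals:
  C: 7
  H: 15
  Cl: 2
  N: 1
  O: 1
Molecular formula: C7H15Cl2NO.
  M = 7(12.0) + 15(1.007825) + 2(34.968853) + 14.003074 + 15.994915
    = 84.000000 + 15.117375 + 69.937706 + 14.003074 + 15.994915 = 199.053070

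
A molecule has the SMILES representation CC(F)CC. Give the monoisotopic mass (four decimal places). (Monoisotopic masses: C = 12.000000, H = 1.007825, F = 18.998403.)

76.0688

Atom tally by fragment:
  CH3 → C:1 H:3
  CH(F) → C:1 H:1 F:1
  CH2 → C:1 H:2
  CH3 → C:1 H:3
Element totals:
  C: 4
  H: 9
  F: 1
Molecular formula: C4H9F.
  M = 4(12.0) + 9(1.007825) + 18.998403
    = 48.000000 + 9.070425 + 18.998403 = 76.068828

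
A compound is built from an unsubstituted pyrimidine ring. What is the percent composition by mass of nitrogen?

34.98%

Atom tally by fragment:
  pyrimidine ring core → C:4 H:4 N:2
Element totals:
  C: 4
  H: 4
  N: 2
Molecular formula: C4H4N2.
Molar mass = 80.090 g/mol.
Mass from N: 2 × 14.007 = 28.014 g/mol.
%N = 28.014 / 80.090 × 100 = 34.98%.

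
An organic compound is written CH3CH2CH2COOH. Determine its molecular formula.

Atom tally by fragment:
  CH3 → C:1 H:3
  CH2 → C:1 H:2
  CH2COOH → C:2 H:3 O:2
Element totals:
  C: 4
  H: 8
  O: 2

C4H8O2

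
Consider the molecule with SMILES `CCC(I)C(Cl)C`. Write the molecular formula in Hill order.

C5H10ClI

Atom tally by fragment:
  CH3 → C:1 H:3
  CH2 → C:1 H:2
  CH(I) → C:1 H:1 I:1
  CH(Cl) → C:1 H:1 Cl:1
  CH3 → C:1 H:3
Element totals:
  C: 5
  H: 10
  Cl: 1
  I: 1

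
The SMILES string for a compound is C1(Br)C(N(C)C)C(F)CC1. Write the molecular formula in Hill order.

C7H13BrFN

Atom tally by fragment:
  cyclopentane ring core → C:5 H:10
  (− 3 ring H displaced by substituents)
  + Br → Br:1
  + N(CH3)2 → N:1 C:2 H:6
  + F → F:1
Element totals:
  C: 7
  H: 13
  Br: 1
  F: 1
  N: 1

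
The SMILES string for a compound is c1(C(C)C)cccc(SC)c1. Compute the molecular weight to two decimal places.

Atom tally by fragment:
  benzene ring core → C:6 H:6
  (− 2 ring H displaced by substituents)
  + CH(CH3)2 → C:3 H:7
  + SCH3 → C:1 H:3 S:1
Element totals:
  C: 10
  H: 14
  S: 1
Molecular formula: C10H14S.
  M = 10(12.011) + 14(1.008) + 32.06
    = 120.110 + 14.112 + 32.060 = 166.282

166.28 g/mol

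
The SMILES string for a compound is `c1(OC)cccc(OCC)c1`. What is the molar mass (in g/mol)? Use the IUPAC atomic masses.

Atom tally by fragment:
  benzene ring core → C:6 H:6
  (− 2 ring H displaced by substituents)
  + OCH3 → C:1 H:3 O:1
  + OC2H5 → C:2 H:5 O:1
Element totals:
  C: 9
  H: 12
  O: 2
Molecular formula: C9H12O2.
  M = 9(12.011) + 12(1.008) + 2(15.999)
    = 108.099 + 12.096 + 31.998 = 152.193

152.19 g/mol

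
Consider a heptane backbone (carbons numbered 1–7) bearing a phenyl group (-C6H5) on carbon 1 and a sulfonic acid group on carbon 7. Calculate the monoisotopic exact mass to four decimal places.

256.1133

Atom tally by fragment:
  C6H5CH2 → C:7 H:7
  CH2 → C:1 H:2
  CH2 → C:1 H:2
  CH2 → C:1 H:2
  CH2 → C:1 H:2
  CH2 → C:1 H:2
  CH2SO3H → C:1 H:3 S:1 O:3
Element totals:
  C: 13
  H: 20
  O: 3
  S: 1
Molecular formula: C13H20O3S.
  M = 13(12.0) + 20(1.007825) + 3(15.994915) + 31.972071
    = 156.000000 + 20.156500 + 47.984745 + 31.972071 = 256.113316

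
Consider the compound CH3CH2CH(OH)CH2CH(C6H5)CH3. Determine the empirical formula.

Atom tally by fragment:
  CH3 → C:1 H:3
  CH2 → C:1 H:2
  CH(OH) → C:1 H:2 O:1
  CH2 → C:1 H:2
  CH(C6H5) → C:7 H:6
  CH3 → C:1 H:3
Element totals:
  C: 12
  H: 18
  O: 1
Molecular formula: C12H18O.
gcd of subscripts (12, 18, 1) = 1, so the empirical formula equals the molecular formula.

C12H18O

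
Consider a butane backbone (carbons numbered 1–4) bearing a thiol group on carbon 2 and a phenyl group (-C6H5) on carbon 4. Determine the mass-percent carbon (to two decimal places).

72.23%

Atom tally by fragment:
  CH3 → C:1 H:3
  CH(SH) → C:1 H:2 S:1
  CH2 → C:1 H:2
  CH2C6H5 → C:7 H:7
Element totals:
  C: 10
  H: 14
  S: 1
Molecular formula: C10H14S.
Molar mass = 166.282 g/mol.
Mass from C: 10 × 12.011 = 120.110 g/mol.
%C = 120.110 / 166.282 × 100 = 72.23%.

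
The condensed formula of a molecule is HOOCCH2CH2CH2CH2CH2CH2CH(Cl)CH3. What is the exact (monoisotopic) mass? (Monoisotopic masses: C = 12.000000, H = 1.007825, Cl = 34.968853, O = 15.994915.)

Atom tally by fragment:
  HOOCCH2 → C:2 H:3 O:2
  CH2 → C:1 H:2
  CH2 → C:1 H:2
  CH2 → C:1 H:2
  CH2 → C:1 H:2
  CH2 → C:1 H:2
  CH(Cl) → C:1 H:1 Cl:1
  CH3 → C:1 H:3
Element totals:
  C: 9
  H: 17
  Cl: 1
  O: 2
Molecular formula: C9H17ClO2.
  M = 9(12.0) + 17(1.007825) + 34.968853 + 2(15.994915)
    = 108.000000 + 17.133025 + 34.968853 + 31.989830 = 192.091708

192.0917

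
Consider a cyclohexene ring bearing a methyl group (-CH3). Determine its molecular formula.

Atom tally by fragment:
  cyclohexene ring core → C:6 H:10
  (− 1 ring H displaced by substituents)
  + CH3 → C:1 H:3
Element totals:
  C: 7
  H: 12

C7H12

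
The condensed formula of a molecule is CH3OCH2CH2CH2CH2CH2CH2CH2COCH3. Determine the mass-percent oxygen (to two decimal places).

Element totals:
  C: 10
  H: 20
  O: 2
Molecular formula: C10H20O2.
Molar mass = 172.268 g/mol.
Mass from O: 2 × 15.999 = 31.998 g/mol.
%O = 31.998 / 172.268 × 100 = 18.57%.

18.57%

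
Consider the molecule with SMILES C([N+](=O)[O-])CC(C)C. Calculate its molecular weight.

117.15 g/mol

Atom tally by fragment:
  O2NCH2 → C:1 H:2 N:1 O:2
  CH2 → C:1 H:2
  CH(CH3) → C:2 H:4
  CH3 → C:1 H:3
Element totals:
  C: 5
  H: 11
  N: 1
  O: 2
Molecular formula: C5H11NO2.
  M = 5(12.011) + 11(1.008) + 14.007 + 2(15.999)
    = 60.055 + 11.088 + 14.007 + 31.998 = 117.148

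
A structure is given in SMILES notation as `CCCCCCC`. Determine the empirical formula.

C7H16

Atom tally by fragment:
  CH3 → C:1 H:3
  CH2 → C:1 H:2
  CH2 → C:1 H:2
  CH2 → C:1 H:2
  CH2 → C:1 H:2
  CH2 → C:1 H:2
  CH3 → C:1 H:3
Element totals:
  C: 7
  H: 16
Molecular formula: C7H16.
gcd of subscripts (7, 16) = 1, so the empirical formula equals the molecular formula.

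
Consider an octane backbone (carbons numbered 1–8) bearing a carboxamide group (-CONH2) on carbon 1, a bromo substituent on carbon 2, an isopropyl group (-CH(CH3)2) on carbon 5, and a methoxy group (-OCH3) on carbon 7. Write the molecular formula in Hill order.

Atom tally by fragment:
  H2NOCCH2 → C:2 H:4 O:1 N:1
  CH(Br) → C:1 H:1 Br:1
  CH2 → C:1 H:2
  CH2 → C:1 H:2
  CH(CH(CH3)2) → C:4 H:8
  CH2 → C:1 H:2
  CH(OCH3) → C:2 H:4 O:1
  CH3 → C:1 H:3
Element totals:
  C: 13
  H: 26
  Br: 1
  N: 1
  O: 2

C13H26BrNO2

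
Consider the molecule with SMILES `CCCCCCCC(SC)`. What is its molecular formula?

Atom tally by fragment:
  CH3 → C:1 H:3
  CH2 → C:1 H:2
  CH2 → C:1 H:2
  CH2 → C:1 H:2
  CH2 → C:1 H:2
  CH2 → C:1 H:2
  CH2 → C:1 H:2
  CH2SCH3 → C:2 H:5 S:1
Element totals:
  C: 9
  H: 20
  S: 1

C9H20S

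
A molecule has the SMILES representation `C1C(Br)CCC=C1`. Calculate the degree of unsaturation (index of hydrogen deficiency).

Atom tally by fragment:
  cyclohexene ring core → C:6 H:10
  (− 1 ring H displaced by substituents)
  + Br → Br:1
Element totals:
  C: 6
  H: 9
  Br: 1
Molecular formula: C6H9Br.
DoU = (2C + 2 + N − H − X) / 2 = (2·6 + 2 + 0 − 9 − 1) / 2 = 2.

2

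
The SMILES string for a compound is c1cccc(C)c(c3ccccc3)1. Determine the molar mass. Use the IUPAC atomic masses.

168.24 g/mol

Atom tally by fragment:
  benzene ring core → C:6 H:6
  (− 2 ring H displaced by substituents)
  + CH3 → C:1 H:3
  + C6H5 → C:6 H:5
Element totals:
  C: 13
  H: 12
Molecular formula: C13H12.
  M = 13(12.011) + 12(1.008)
    = 156.143 + 12.096 = 168.239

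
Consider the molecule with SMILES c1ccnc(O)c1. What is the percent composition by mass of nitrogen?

Atom tally by fragment:
  pyridine ring core → C:5 H:5 N:1
  (− 1 ring H displaced by substituents)
  + OH → O:1 H:1
Element totals:
  C: 5
  H: 5
  N: 1
  O: 1
Molecular formula: C5H5NO.
Molar mass = 95.101 g/mol.
Mass from N: 1 × 14.007 = 14.007 g/mol.
%N = 14.007 / 95.101 × 100 = 14.73%.

14.73%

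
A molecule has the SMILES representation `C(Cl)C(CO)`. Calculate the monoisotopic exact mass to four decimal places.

Atom tally by fragment:
  ClCH2 → C:1 H:2 Cl:1
  CH2CH2OH → C:2 H:5 O:1
Element totals:
  C: 3
  H: 7
  Cl: 1
  O: 1
Molecular formula: C3H7ClO.
  M = 3(12.0) + 7(1.007825) + 34.968853 + 15.994915
    = 36.000000 + 7.054775 + 34.968853 + 15.994915 = 94.018543

94.0185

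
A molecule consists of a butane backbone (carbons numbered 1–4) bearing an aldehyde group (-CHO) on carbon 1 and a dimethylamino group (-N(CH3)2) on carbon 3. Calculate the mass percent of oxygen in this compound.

12.38%

Atom tally by fragment:
  OHCCH2 → C:2 H:3 O:1
  CH2 → C:1 H:2
  CH(N(CH3)2) → C:3 H:7 N:1
  CH3 → C:1 H:3
Element totals:
  C: 7
  H: 15
  N: 1
  O: 1
Molecular formula: C7H15NO.
Molar mass = 129.203 g/mol.
Mass from O: 1 × 15.999 = 15.999 g/mol.
%O = 15.999 / 129.203 × 100 = 12.38%.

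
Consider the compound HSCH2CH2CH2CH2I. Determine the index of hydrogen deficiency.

0

Element totals:
  C: 4
  H: 9
  I: 1
  S: 1
Molecular formula: C4H9IS.
DoU = (2C + 2 + N − H − X) / 2 = (2·4 + 2 + 0 − 9 − 1) / 2 = 0.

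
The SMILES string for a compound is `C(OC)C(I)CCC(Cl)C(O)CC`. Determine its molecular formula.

C9H18ClIO2

Atom tally by fragment:
  CH3OCH2 → C:2 H:5 O:1
  CH(I) → C:1 H:1 I:1
  CH2 → C:1 H:2
  CH2 → C:1 H:2
  CH(Cl) → C:1 H:1 Cl:1
  CH(OH) → C:1 H:2 O:1
  CH2 → C:1 H:2
  CH3 → C:1 H:3
Element totals:
  C: 9
  H: 18
  Cl: 1
  I: 1
  O: 2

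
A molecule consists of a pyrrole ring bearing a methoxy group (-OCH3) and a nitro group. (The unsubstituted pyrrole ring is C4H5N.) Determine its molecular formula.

Atom tally by fragment:
  pyrrole ring core → C:4 H:5 N:1
  (− 2 ring H displaced by substituents)
  + OCH3 → C:1 H:3 O:1
  + NO2 → N:1 O:2
Element totals:
  C: 5
  H: 6
  N: 2
  O: 3

C5H6N2O3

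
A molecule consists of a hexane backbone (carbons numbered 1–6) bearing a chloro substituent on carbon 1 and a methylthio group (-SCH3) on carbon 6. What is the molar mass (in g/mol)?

Atom tally by fragment:
  ClCH2 → C:1 H:2 Cl:1
  CH2 → C:1 H:2
  CH2 → C:1 H:2
  CH2 → C:1 H:2
  CH2 → C:1 H:2
  CH2SCH3 → C:2 H:5 S:1
Element totals:
  C: 7
  H: 15
  Cl: 1
  S: 1
Molecular formula: C7H15ClS.
  M = 7(12.011) + 15(1.008) + 35.45 + 32.06
    = 84.077 + 15.120 + 35.450 + 32.060 = 166.707

166.71 g/mol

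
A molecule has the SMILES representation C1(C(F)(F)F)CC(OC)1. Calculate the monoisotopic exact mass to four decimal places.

140.0449

Atom tally by fragment:
  cyclopropane ring core → C:3 H:6
  (− 2 ring H displaced by substituents)
  + CF3 → C:1 F:3
  + OCH3 → C:1 H:3 O:1
Element totals:
  C: 5
  H: 7
  F: 3
  O: 1
Molecular formula: C5H7F3O.
  M = 5(12.0) + 7(1.007825) + 3(18.998403) + 15.994915
    = 60.000000 + 7.054775 + 56.995209 + 15.994915 = 140.044899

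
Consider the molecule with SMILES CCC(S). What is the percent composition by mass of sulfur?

42.10%

Atom tally by fragment:
  CH3 → C:1 H:3
  CH2 → C:1 H:2
  CH2SH → C:1 H:3 S:1
Element totals:
  C: 3
  H: 8
  S: 1
Molecular formula: C3H8S.
Molar mass = 76.157 g/mol.
Mass from S: 1 × 32.06 = 32.060 g/mol.
%S = 32.060 / 76.157 × 100 = 42.10%.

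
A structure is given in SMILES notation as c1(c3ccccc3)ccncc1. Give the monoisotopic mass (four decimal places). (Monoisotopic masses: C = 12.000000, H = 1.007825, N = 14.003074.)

155.0735

Atom tally by fragment:
  pyridine ring core → C:5 H:5 N:1
  (− 1 ring H displaced by substituents)
  + C6H5 → C:6 H:5
Element totals:
  C: 11
  H: 9
  N: 1
Molecular formula: C11H9N.
  M = 11(12.0) + 9(1.007825) + 14.003074
    = 132.000000 + 9.070425 + 14.003074 = 155.073499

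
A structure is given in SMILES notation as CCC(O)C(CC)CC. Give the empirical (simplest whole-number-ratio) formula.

C8H18O

Atom tally by fragment:
  CH3 → C:1 H:3
  CH2 → C:1 H:2
  CH(OH) → C:1 H:2 O:1
  CH(C2H5) → C:3 H:6
  CH2 → C:1 H:2
  CH3 → C:1 H:3
Element totals:
  C: 8
  H: 18
  O: 1
Molecular formula: C8H18O.
gcd of subscripts (8, 18, 1) = 1, so the empirical formula equals the molecular formula.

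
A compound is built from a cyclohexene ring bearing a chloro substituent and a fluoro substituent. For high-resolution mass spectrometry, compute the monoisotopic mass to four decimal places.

134.0299

Atom tally by fragment:
  cyclohexene ring core → C:6 H:10
  (− 2 ring H displaced by substituents)
  + Cl → Cl:1
  + F → F:1
Element totals:
  C: 6
  H: 8
  Cl: 1
  F: 1
Molecular formula: C6H8ClF.
  M = 6(12.0) + 8(1.007825) + 34.968853 + 18.998403
    = 72.000000 + 8.062600 + 34.968853 + 18.998403 = 134.029856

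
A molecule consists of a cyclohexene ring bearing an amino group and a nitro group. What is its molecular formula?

C6H10N2O2

Atom tally by fragment:
  cyclohexene ring core → C:6 H:10
  (− 2 ring H displaced by substituents)
  + NH2 → N:1 H:2
  + NO2 → N:1 O:2
Element totals:
  C: 6
  H: 10
  N: 2
  O: 2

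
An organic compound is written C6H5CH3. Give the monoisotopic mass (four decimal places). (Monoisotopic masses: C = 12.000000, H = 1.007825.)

Element totals:
  C: 7
  H: 8
Molecular formula: C7H8.
  M = 7(12.0) + 8(1.007825)
    = 84.000000 + 8.062600 = 92.062600

92.0626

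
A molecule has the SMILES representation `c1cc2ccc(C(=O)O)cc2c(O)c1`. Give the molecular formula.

C11H8O3

Atom tally by fragment:
  naphthalene ring system core → C:10 H:8
  (− 2 ring H displaced by substituents)
  + COOH → C:1 H:1 O:2
  + OH → O:1 H:1
Element totals:
  C: 11
  H: 8
  O: 3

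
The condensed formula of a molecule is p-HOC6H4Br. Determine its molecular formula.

C6H5BrO

Element totals:
  C: 6
  H: 5
  Br: 1
  O: 1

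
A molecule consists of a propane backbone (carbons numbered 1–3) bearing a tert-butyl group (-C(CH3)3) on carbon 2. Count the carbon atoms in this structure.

Atom tally by fragment:
  CH3 → C:1 H:3
  CH(C(CH3)3) → C:5 H:10
  CH3 → C:1 H:3
Element totals:
  C: 7
  H: 16

7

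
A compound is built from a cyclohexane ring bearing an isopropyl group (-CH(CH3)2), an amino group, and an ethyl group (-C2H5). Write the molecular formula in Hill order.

Atom tally by fragment:
  cyclohexane ring core → C:6 H:12
  (− 3 ring H displaced by substituents)
  + CH(CH3)2 → C:3 H:7
  + NH2 → N:1 H:2
  + C2H5 → C:2 H:5
Element totals:
  C: 11
  H: 23
  N: 1

C11H23N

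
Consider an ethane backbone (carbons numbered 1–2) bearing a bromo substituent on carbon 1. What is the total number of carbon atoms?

2

Atom tally by fragment:
  BrCH2 → C:1 H:2 Br:1
  CH3 → C:1 H:3
Element totals:
  C: 2
  H: 5
  Br: 1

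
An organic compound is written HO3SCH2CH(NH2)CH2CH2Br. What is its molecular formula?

Element totals:
  C: 4
  H: 10
  Br: 1
  N: 1
  O: 3
  S: 1

C4H10BrNO3S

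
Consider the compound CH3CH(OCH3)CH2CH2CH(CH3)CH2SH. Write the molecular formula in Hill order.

C8H18OS

Atom tally by fragment:
  CH3 → C:1 H:3
  CH(OCH3) → C:2 H:4 O:1
  CH2 → C:1 H:2
  CH2 → C:1 H:2
  CH(CH3) → C:2 H:4
  CH2SH → C:1 H:3 S:1
Element totals:
  C: 8
  H: 18
  O: 1
  S: 1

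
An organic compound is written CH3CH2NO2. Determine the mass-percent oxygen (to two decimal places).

Element totals:
  C: 2
  H: 5
  N: 1
  O: 2
Molecular formula: C2H5NO2.
Molar mass = 75.067 g/mol.
Mass from O: 2 × 15.999 = 31.998 g/mol.
%O = 31.998 / 75.067 × 100 = 42.63%.

42.63%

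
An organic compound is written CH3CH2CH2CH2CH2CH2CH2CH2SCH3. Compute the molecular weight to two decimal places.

160.32 g/mol

Atom tally by fragment:
  CH3 → C:1 H:3
  CH2 → C:1 H:2
  CH2 → C:1 H:2
  CH2 → C:1 H:2
  CH2 → C:1 H:2
  CH2 → C:1 H:2
  CH2 → C:1 H:2
  CH2SCH3 → C:2 H:5 S:1
Element totals:
  C: 9
  H: 20
  S: 1
Molecular formula: C9H20S.
  M = 9(12.011) + 20(1.008) + 32.06
    = 108.099 + 20.160 + 32.060 = 160.319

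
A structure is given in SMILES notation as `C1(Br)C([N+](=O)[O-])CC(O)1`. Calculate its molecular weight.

196.00 g/mol

Atom tally by fragment:
  cyclobutane ring core → C:4 H:8
  (− 3 ring H displaced by substituents)
  + Br → Br:1
  + NO2 → N:1 O:2
  + OH → O:1 H:1
Element totals:
  C: 4
  H: 6
  Br: 1
  N: 1
  O: 3
Molecular formula: C4H6BrNO3.
  M = 4(12.011) + 6(1.008) + 79.904 + 14.007 + 3(15.999)
    = 48.044 + 6.048 + 79.904 + 14.007 + 47.997 = 196.000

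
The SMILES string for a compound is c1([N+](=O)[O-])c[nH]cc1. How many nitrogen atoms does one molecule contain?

Atom tally by fragment:
  pyrrole ring core → C:4 H:5 N:1
  (− 1 ring H displaced by substituents)
  + NO2 → N:1 O:2
Element totals:
  C: 4
  H: 4
  N: 2
  O: 2

2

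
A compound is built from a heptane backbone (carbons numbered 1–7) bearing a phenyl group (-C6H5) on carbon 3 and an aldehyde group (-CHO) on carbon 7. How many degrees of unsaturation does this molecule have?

5

Atom tally by fragment:
  CH3 → C:1 H:3
  CH2 → C:1 H:2
  CH(C6H5) → C:7 H:6
  CH2 → C:1 H:2
  CH2 → C:1 H:2
  CH2 → C:1 H:2
  CH2CHO → C:2 H:3 O:1
Element totals:
  C: 14
  H: 20
  O: 1
Molecular formula: C14H20O.
DoU = (2C + 2 + N − H − X) / 2 = (2·14 + 2 + 0 − 20 − 0) / 2 = 5.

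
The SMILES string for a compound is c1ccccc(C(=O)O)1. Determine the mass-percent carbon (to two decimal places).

Atom tally by fragment:
  benzene ring core → C:6 H:6
  (− 1 ring H displaced by substituents)
  + COOH → C:1 H:1 O:2
Element totals:
  C: 7
  H: 6
  O: 2
Molecular formula: C7H6O2.
Molar mass = 122.123 g/mol.
Mass from C: 7 × 12.011 = 84.077 g/mol.
%C = 84.077 / 122.123 × 100 = 68.85%.

68.85%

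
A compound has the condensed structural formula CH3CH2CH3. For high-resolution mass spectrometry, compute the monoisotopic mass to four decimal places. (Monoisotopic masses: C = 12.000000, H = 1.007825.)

Atom tally by fragment:
  CH3 → C:1 H:3
  CH2 → C:1 H:2
  CH3 → C:1 H:3
Element totals:
  C: 3
  H: 8
Molecular formula: C3H8.
  M = 3(12.0) + 8(1.007825)
    = 36.000000 + 8.062600 = 44.062600

44.0626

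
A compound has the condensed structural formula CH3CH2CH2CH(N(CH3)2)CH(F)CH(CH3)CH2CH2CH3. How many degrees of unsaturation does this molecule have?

Element totals:
  C: 12
  H: 26
  F: 1
  N: 1
Molecular formula: C12H26FN.
DoU = (2C + 2 + N − H − X) / 2 = (2·12 + 2 + 1 − 26 − 1) / 2 = 0.

0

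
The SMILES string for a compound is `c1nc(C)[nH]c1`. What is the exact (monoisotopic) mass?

Atom tally by fragment:
  imidazole ring core → C:3 H:4 N:2
  (− 1 ring H displaced by substituents)
  + CH3 → C:1 H:3
Element totals:
  C: 4
  H: 6
  N: 2
Molecular formula: C4H6N2.
  M = 4(12.0) + 6(1.007825) + 2(14.003074)
    = 48.000000 + 6.046950 + 28.006148 = 82.053098

82.0531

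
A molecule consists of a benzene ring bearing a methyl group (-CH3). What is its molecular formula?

C7H8

Atom tally by fragment:
  benzene ring core → C:6 H:6
  (− 1 ring H displaced by substituents)
  + CH3 → C:1 H:3
Element totals:
  C: 7
  H: 8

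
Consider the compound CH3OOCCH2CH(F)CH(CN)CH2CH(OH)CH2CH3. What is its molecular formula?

C10H16FNO3

Atom tally by fragment:
  CH3OOCCH2 → C:3 H:5 O:2
  CH(F) → C:1 H:1 F:1
  CH(CN) → C:2 H:1 N:1
  CH2 → C:1 H:2
  CH(OH) → C:1 H:2 O:1
  CH2 → C:1 H:2
  CH3 → C:1 H:3
Element totals:
  C: 10
  H: 16
  F: 1
  N: 1
  O: 3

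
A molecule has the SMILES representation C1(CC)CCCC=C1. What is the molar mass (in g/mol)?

Atom tally by fragment:
  cyclohexene ring core → C:6 H:10
  (− 1 ring H displaced by substituents)
  + C2H5 → C:2 H:5
Element totals:
  C: 8
  H: 14
Molecular formula: C8H14.
  M = 8(12.011) + 14(1.008)
    = 96.088 + 14.112 = 110.200

110.20 g/mol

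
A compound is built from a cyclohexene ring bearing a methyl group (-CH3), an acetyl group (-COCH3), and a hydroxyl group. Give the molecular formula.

Atom tally by fragment:
  cyclohexene ring core → C:6 H:10
  (− 3 ring H displaced by substituents)
  + CH3 → C:1 H:3
  + COCH3 → C:2 H:3 O:1
  + OH → O:1 H:1
Element totals:
  C: 9
  H: 14
  O: 2

C9H14O2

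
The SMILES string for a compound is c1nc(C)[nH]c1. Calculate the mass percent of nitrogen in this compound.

34.12%

Atom tally by fragment:
  imidazole ring core → C:3 H:4 N:2
  (− 1 ring H displaced by substituents)
  + CH3 → C:1 H:3
Element totals:
  C: 4
  H: 6
  N: 2
Molecular formula: C4H6N2.
Molar mass = 82.106 g/mol.
Mass from N: 2 × 14.007 = 28.014 g/mol.
%N = 28.014 / 82.106 × 100 = 34.12%.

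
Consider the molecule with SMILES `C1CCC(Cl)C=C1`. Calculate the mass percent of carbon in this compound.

61.81%

Atom tally by fragment:
  cyclohexene ring core → C:6 H:10
  (− 1 ring H displaced by substituents)
  + Cl → Cl:1
Element totals:
  C: 6
  H: 9
  Cl: 1
Molecular formula: C6H9Cl.
Molar mass = 116.588 g/mol.
Mass from C: 6 × 12.011 = 72.066 g/mol.
%C = 72.066 / 116.588 × 100 = 61.81%.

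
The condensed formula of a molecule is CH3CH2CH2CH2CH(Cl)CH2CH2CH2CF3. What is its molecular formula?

Atom tally by fragment:
  CH3 → C:1 H:3
  CH2 → C:1 H:2
  CH2 → C:1 H:2
  CH2 → C:1 H:2
  CH(Cl) → C:1 H:1 Cl:1
  CH2 → C:1 H:2
  CH2 → C:1 H:2
  CH2CF3 → C:2 H:2 F:3
Element totals:
  C: 9
  H: 16
  Cl: 1
  F: 3

C9H16ClF3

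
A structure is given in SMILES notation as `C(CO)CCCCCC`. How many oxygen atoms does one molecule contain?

1

Atom tally by fragment:
  HOCH2CH2 → C:2 H:5 O:1
  CH2 → C:1 H:2
  CH2 → C:1 H:2
  CH2 → C:1 H:2
  CH2 → C:1 H:2
  CH2 → C:1 H:2
  CH3 → C:1 H:3
Element totals:
  C: 8
  H: 18
  O: 1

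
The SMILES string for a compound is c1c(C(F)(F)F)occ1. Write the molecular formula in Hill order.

C5H3F3O

Atom tally by fragment:
  furan ring core → C:4 H:4 O:1
  (− 1 ring H displaced by substituents)
  + CF3 → C:1 F:3
Element totals:
  C: 5
  H: 3
  F: 3
  O: 1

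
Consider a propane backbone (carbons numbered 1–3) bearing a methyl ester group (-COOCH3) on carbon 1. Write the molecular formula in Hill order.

C5H10O2

Atom tally by fragment:
  CH3OOCCH2 → C:3 H:5 O:2
  CH2 → C:1 H:2
  CH3 → C:1 H:3
Element totals:
  C: 5
  H: 10
  O: 2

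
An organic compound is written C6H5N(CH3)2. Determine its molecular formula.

Atom tally by fragment:
  benzene ring core → C:6 H:6
  (− 1 ring H displaced by substituents)
  + N(CH3)2 → N:1 C:2 H:6
Element totals:
  C: 8
  H: 11
  N: 1

C8H11N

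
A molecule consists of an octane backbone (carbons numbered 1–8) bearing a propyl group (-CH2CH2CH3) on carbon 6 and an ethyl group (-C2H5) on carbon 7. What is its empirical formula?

Atom tally by fragment:
  CH3 → C:1 H:3
  CH2 → C:1 H:2
  CH2 → C:1 H:2
  CH2 → C:1 H:2
  CH2 → C:1 H:2
  CH(CH2CH2CH3) → C:4 H:8
  CH(C2H5) → C:3 H:6
  CH3 → C:1 H:3
Element totals:
  C: 13
  H: 28
Molecular formula: C13H28.
gcd of subscripts (13, 28) = 1, so the empirical formula equals the molecular formula.

C13H28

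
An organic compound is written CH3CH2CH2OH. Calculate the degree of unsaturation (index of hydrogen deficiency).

0

Element totals:
  C: 3
  H: 8
  O: 1
Molecular formula: C3H8O.
DoU = (2C + 2 + N − H − X) / 2 = (2·3 + 2 + 0 − 8 − 0) / 2 = 0.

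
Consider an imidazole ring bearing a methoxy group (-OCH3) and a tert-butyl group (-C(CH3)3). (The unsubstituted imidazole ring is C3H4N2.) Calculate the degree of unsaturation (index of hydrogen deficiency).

3

Atom tally by fragment:
  imidazole ring core → C:3 H:4 N:2
  (− 2 ring H displaced by substituents)
  + OCH3 → C:1 H:3 O:1
  + C(CH3)3 → C:4 H:9
Element totals:
  C: 8
  H: 14
  N: 2
  O: 1
Molecular formula: C8H14N2O.
DoU = (2C + 2 + N − H − X) / 2 = (2·8 + 2 + 2 − 14 − 0) / 2 = 3.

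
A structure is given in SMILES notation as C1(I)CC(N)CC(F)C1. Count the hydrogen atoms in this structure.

11

Atom tally by fragment:
  cyclohexane ring core → C:6 H:12
  (− 3 ring H displaced by substituents)
  + I → I:1
  + NH2 → N:1 H:2
  + F → F:1
Element totals:
  C: 6
  H: 11
  F: 1
  I: 1
  N: 1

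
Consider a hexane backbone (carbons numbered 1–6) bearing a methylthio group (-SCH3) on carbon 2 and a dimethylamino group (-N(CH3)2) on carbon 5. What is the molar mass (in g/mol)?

175.33 g/mol

Atom tally by fragment:
  CH3 → C:1 H:3
  CH(SCH3) → C:2 H:4 S:1
  CH2 → C:1 H:2
  CH2 → C:1 H:2
  CH(N(CH3)2) → C:3 H:7 N:1
  CH3 → C:1 H:3
Element totals:
  C: 9
  H: 21
  N: 1
  S: 1
Molecular formula: C9H21NS.
  M = 9(12.011) + 21(1.008) + 14.007 + 32.06
    = 108.099 + 21.168 + 14.007 + 32.060 = 175.334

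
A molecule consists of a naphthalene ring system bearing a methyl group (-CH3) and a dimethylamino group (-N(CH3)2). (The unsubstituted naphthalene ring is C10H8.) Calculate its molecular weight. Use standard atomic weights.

185.27 g/mol

Atom tally by fragment:
  naphthalene ring system core → C:10 H:8
  (− 2 ring H displaced by substituents)
  + CH3 → C:1 H:3
  + N(CH3)2 → N:1 C:2 H:6
Element totals:
  C: 13
  H: 15
  N: 1
Molecular formula: C13H15N.
  M = 13(12.011) + 15(1.008) + 14.007
    = 156.143 + 15.120 + 14.007 = 185.270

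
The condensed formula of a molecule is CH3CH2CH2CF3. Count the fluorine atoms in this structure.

3

Element totals:
  C: 4
  H: 7
  F: 3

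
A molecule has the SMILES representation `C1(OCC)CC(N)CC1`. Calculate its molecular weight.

129.20 g/mol

Atom tally by fragment:
  cyclopentane ring core → C:5 H:10
  (− 2 ring H displaced by substituents)
  + OC2H5 → C:2 H:5 O:1
  + NH2 → N:1 H:2
Element totals:
  C: 7
  H: 15
  N: 1
  O: 1
Molecular formula: C7H15NO.
  M = 7(12.011) + 15(1.008) + 14.007 + 15.999
    = 84.077 + 15.120 + 14.007 + 15.999 = 129.203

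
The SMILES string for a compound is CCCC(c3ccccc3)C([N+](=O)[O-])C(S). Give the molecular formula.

Atom tally by fragment:
  CH3 → C:1 H:3
  CH2 → C:1 H:2
  CH2 → C:1 H:2
  CH(C6H5) → C:7 H:6
  CH(NO2) → C:1 H:1 N:1 O:2
  CH2SH → C:1 H:3 S:1
Element totals:
  C: 12
  H: 17
  N: 1
  O: 2
  S: 1

C12H17NO2S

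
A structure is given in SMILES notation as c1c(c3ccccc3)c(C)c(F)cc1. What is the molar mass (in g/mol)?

186.23 g/mol

Atom tally by fragment:
  benzene ring core → C:6 H:6
  (− 3 ring H displaced by substituents)
  + C6H5 → C:6 H:5
  + CH3 → C:1 H:3
  + F → F:1
Element totals:
  C: 13
  H: 11
  F: 1
Molecular formula: C13H11F.
  M = 13(12.011) + 11(1.008) + 18.998
    = 156.143 + 11.088 + 18.998 = 186.229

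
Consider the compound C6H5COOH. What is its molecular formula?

Atom tally by fragment:
  benzene ring core → C:6 H:6
  (− 1 ring H displaced by substituents)
  + COOH → C:1 H:1 O:2
Element totals:
  C: 7
  H: 6
  O: 2

C7H6O2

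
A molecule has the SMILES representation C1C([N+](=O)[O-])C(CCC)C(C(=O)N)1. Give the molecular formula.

Atom tally by fragment:
  cyclobutane ring core → C:4 H:8
  (− 3 ring H displaced by substituents)
  + NO2 → N:1 O:2
  + CH2CH2CH3 → C:3 H:7
  + CONH2 → C:1 H:2 O:1 N:1
Element totals:
  C: 8
  H: 14
  N: 2
  O: 3

C8H14N2O3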